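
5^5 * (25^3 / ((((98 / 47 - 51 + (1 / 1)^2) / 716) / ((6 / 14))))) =-1232373046875 / 3941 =-312705670.36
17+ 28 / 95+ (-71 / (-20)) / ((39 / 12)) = 22708 / 1235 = 18.39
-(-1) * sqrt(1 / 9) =1 / 3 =0.33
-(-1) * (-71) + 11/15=-1054/15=-70.27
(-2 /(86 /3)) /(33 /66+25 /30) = -9 /172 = -0.05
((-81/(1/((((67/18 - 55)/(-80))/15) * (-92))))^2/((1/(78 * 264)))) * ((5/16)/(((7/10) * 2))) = 5220115718103/11200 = 466081760.54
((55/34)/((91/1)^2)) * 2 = 55/140777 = 0.00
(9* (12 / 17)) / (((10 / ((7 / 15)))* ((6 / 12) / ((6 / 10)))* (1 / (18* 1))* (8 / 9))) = 15309 / 2125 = 7.20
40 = 40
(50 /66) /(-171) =-25 /5643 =-0.00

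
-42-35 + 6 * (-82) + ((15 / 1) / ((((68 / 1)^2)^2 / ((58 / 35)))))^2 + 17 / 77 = -35038362176753613509 / 61602746543292416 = -568.78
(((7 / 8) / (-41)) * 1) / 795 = -7 / 260760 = -0.00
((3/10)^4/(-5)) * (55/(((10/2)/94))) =-41877/25000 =-1.68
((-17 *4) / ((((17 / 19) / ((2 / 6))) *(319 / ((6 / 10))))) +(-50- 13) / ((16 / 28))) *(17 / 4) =-11962883 / 25520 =-468.77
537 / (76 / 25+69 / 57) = 85025 / 673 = 126.34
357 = 357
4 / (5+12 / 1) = 4 / 17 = 0.24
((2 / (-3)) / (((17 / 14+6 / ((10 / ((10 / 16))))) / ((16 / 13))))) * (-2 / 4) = 896 / 3471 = 0.26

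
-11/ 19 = -0.58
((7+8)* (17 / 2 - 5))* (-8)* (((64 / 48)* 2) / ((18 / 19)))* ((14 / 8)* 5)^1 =-93100 / 9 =-10344.44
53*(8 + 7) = 795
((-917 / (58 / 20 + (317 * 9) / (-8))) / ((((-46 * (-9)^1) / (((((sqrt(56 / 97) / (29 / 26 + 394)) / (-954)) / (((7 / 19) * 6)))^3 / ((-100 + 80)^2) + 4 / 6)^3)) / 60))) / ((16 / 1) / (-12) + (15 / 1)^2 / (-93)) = -38018070037044521933503445655067615766823971169729157603469 / 1281598033358233869040575089263874193226518113110628181780975 + 5156124978760579457499191344601354838617166637684888497908748894587 * sqrt(1358) / 750865478472803616078789443401032736183521453684379520164521250881905468146120959163530000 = -0.03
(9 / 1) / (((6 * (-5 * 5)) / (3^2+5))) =-0.84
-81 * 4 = -324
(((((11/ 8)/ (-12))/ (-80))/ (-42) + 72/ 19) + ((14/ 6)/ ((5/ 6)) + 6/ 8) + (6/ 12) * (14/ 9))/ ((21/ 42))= 16582501/ 1021440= 16.23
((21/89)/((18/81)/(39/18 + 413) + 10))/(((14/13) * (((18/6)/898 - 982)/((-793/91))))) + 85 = 3489896444973893/41057511323906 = 85.00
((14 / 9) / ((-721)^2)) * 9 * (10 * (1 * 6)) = 120 / 74263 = 0.00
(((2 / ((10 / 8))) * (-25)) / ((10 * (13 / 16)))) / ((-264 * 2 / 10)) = 40 / 429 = 0.09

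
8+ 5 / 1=13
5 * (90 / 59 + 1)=12.63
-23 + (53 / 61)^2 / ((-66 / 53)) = -5797355 / 245586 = -23.61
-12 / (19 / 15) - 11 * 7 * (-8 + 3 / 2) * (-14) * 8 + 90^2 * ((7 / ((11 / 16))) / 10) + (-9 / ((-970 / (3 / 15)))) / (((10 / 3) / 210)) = -48470800897 / 1013650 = -47818.08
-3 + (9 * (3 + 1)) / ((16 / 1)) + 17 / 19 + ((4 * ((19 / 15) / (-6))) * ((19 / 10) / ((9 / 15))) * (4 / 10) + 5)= 209053 / 51300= 4.08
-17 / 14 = -1.21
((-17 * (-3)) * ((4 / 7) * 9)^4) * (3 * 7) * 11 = 8241381.13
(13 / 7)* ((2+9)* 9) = 1287 / 7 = 183.86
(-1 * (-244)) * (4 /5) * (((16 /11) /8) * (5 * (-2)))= -354.91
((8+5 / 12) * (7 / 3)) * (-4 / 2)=-707 / 18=-39.28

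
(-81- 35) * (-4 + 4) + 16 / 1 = 16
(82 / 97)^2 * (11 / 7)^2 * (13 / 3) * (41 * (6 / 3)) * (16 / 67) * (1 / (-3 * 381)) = -13876829824 / 105920942463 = -0.13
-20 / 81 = -0.25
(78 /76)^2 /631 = 1521 /911164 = 0.00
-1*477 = -477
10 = 10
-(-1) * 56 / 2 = 28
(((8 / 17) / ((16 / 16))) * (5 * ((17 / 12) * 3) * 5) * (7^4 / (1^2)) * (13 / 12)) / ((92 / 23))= 780325 / 24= 32513.54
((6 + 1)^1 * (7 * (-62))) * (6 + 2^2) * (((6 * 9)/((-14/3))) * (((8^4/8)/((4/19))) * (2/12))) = 142490880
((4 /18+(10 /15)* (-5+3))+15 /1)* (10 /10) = 125 /9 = 13.89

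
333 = 333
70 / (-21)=-10 / 3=-3.33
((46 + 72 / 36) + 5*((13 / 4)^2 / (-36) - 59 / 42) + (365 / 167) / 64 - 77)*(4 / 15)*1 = -12610613 / 1262520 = -9.99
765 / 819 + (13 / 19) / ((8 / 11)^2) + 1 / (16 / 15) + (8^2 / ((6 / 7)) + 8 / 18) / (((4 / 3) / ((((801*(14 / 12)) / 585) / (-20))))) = -33220693 / 24897600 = -1.33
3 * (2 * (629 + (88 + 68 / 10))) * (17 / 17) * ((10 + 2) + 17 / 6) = 322091 / 5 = 64418.20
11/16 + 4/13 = 207/208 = 1.00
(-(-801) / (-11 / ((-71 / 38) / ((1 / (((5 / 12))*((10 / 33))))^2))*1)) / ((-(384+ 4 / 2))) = -3949375 / 702831888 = -0.01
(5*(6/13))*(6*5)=900/13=69.23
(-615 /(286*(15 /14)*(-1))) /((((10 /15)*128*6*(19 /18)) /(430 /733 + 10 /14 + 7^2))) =47618343 /254919808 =0.19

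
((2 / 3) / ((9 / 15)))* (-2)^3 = -80 / 9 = -8.89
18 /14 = 9 /7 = 1.29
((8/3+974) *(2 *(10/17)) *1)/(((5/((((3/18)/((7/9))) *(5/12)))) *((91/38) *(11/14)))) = 556700/51051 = 10.90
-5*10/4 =-25/2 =-12.50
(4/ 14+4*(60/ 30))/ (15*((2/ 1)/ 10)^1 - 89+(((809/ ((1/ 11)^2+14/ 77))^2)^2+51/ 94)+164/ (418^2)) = 66643801698892/ 2639088982022702713267469965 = 0.00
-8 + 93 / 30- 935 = -9399 / 10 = -939.90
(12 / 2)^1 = 6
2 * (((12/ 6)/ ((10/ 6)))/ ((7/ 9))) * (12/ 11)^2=15552/ 4235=3.67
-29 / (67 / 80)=-2320 / 67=-34.63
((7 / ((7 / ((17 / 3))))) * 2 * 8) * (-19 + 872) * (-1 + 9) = 1856128 / 3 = 618709.33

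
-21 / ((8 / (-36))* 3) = 31.50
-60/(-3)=20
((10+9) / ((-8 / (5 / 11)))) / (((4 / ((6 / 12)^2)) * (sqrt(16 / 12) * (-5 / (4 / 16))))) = 19 * sqrt(3) / 11264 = 0.00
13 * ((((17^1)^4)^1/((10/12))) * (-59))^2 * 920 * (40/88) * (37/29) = 77367897419735411424/319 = 242532593792274017.00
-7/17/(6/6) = -7/17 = -0.41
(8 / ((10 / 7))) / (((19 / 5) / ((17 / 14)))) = 34 / 19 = 1.79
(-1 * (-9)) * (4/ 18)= 2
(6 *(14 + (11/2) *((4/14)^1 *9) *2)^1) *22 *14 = 78144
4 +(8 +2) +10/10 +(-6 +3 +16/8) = 14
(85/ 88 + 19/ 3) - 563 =-146705/ 264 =-555.70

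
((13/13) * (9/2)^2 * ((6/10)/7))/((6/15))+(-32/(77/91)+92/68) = -32.13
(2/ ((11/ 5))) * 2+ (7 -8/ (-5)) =573/ 55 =10.42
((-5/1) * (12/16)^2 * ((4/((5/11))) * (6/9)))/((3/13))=-71.50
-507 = -507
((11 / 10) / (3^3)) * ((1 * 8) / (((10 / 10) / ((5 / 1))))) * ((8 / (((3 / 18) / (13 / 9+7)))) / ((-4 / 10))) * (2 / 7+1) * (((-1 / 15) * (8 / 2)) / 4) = 26752 / 189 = 141.54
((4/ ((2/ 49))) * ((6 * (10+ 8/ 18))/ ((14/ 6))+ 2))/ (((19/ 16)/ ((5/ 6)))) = 113120/ 57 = 1984.56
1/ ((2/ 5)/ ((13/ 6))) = 65/ 12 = 5.42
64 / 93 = 0.69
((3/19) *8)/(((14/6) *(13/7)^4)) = 24696/542659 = 0.05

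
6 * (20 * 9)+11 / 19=1080.58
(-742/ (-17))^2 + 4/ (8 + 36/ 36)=1905.51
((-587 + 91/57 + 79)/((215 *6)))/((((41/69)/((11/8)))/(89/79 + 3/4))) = -866117417/508082496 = -1.70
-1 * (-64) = 64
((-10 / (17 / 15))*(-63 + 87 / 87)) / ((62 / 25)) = 3750 / 17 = 220.59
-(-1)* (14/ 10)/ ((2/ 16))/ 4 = 14/ 5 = 2.80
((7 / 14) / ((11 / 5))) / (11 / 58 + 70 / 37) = 5365 / 49137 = 0.11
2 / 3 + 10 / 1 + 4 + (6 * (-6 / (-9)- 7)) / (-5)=334 / 15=22.27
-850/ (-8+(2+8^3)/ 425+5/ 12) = 4335000/ 32507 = 133.36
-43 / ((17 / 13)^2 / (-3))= 21801 / 289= 75.44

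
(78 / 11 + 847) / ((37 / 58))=544910 / 407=1338.85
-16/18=-8/9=-0.89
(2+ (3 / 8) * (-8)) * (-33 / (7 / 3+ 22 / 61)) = 6039 / 493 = 12.25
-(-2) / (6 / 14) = 14 / 3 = 4.67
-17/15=-1.13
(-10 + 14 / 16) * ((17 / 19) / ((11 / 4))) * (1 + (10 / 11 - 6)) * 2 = 55845 / 2299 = 24.29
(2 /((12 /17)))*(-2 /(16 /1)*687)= -3893 /16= -243.31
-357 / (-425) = 21 / 25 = 0.84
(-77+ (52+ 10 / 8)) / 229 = -95 / 916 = -0.10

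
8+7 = 15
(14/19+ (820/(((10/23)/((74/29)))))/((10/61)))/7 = 80879368/19285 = 4193.90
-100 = -100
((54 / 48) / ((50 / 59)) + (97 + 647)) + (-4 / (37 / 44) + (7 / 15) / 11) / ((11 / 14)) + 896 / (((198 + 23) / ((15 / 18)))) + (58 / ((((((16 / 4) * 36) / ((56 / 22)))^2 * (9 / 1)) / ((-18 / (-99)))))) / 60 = 1767818952045761 / 2380240476900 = 742.71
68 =68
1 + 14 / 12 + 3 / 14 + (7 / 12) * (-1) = 151 / 84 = 1.80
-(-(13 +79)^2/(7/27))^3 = 11934885491453952/343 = 34795584523189.36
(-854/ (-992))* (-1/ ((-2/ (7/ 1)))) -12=-8915/ 992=-8.99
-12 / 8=-3 / 2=-1.50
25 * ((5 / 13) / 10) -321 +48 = -272.04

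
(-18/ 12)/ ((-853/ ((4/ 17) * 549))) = 3294/ 14501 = 0.23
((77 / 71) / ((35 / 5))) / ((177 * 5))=11 / 62835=0.00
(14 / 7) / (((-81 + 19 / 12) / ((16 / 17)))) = -384 / 16201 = -0.02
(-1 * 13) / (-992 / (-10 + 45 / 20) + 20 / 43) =-559 / 5524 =-0.10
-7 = -7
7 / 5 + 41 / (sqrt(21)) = 7 / 5 + 41*sqrt(21) / 21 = 10.35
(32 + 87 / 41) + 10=1809 / 41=44.12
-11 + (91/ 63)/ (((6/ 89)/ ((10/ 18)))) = 439/ 486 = 0.90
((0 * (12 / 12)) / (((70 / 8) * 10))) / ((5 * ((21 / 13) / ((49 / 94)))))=0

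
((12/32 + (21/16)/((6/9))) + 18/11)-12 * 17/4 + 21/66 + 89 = 14889/352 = 42.30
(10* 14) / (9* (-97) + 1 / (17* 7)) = -8330 / 51943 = -0.16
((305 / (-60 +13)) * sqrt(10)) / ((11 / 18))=-5490 * sqrt(10) / 517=-33.58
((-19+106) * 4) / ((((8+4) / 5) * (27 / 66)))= 3190 / 9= 354.44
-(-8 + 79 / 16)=49 / 16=3.06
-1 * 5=-5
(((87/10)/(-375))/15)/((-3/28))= 406/28125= 0.01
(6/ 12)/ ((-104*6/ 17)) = -17/ 1248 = -0.01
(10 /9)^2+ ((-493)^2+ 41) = 19690390 /81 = 243091.23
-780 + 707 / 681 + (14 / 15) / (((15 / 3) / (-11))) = -4432261 / 5675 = -781.02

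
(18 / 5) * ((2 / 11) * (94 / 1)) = 61.53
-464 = -464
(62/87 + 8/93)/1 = 718/899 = 0.80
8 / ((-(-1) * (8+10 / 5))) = 4 / 5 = 0.80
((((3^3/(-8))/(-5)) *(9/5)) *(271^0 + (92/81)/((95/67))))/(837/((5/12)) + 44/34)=706809/649260400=0.00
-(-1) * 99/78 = 33/26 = 1.27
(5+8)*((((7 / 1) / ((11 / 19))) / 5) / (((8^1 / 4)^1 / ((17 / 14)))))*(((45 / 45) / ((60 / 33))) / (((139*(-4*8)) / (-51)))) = 214149 / 1779200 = 0.12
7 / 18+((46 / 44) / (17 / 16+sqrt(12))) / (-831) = 2581625 / 6636366 - 256*sqrt(3) / 1106061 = 0.39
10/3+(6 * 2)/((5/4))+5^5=47069/15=3137.93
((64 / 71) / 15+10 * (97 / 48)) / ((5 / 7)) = 1208809 / 42600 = 28.38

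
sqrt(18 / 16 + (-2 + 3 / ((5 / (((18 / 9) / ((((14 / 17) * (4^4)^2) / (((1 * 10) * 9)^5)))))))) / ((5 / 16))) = sqrt(131751427010) / 560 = 648.17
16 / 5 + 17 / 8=213 / 40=5.32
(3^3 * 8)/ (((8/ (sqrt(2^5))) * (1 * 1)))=108 * sqrt(2)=152.74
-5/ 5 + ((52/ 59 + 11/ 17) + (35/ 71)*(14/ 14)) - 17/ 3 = -992416/ 213639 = -4.65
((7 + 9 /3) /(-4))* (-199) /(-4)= -995 /8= -124.38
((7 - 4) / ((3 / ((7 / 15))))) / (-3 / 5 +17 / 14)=98 / 129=0.76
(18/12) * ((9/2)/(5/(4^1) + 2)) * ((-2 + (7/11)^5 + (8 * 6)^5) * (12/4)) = 3323951117150913/2093663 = 1587624711.88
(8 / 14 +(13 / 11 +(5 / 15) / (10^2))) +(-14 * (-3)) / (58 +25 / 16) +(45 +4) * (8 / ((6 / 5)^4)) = 113827869437 / 594386100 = 191.50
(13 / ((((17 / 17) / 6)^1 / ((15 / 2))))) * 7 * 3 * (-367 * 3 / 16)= -13525785 / 16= -845361.56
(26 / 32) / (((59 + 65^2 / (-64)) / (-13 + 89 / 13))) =320 / 449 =0.71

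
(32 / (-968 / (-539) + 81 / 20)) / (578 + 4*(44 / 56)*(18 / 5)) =548800 / 59083177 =0.01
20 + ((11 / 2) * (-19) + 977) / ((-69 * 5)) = 2411 / 138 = 17.47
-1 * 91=-91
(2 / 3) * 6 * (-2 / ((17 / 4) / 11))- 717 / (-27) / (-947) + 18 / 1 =-396121 / 144891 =-2.73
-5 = -5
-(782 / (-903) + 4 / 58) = 20872 / 26187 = 0.80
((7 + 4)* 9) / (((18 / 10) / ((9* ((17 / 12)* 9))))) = 25245 / 4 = 6311.25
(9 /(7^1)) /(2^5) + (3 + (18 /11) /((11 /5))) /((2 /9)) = 457713 /27104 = 16.89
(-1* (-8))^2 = 64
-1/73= -0.01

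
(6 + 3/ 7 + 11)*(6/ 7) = 732/ 49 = 14.94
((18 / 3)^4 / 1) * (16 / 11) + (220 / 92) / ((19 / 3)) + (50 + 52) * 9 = 13476273 / 4807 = 2803.47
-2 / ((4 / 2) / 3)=-3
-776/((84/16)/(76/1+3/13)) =-3076064/273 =-11267.63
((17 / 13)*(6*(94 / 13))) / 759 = 3196 / 42757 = 0.07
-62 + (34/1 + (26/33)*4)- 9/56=-46217/1848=-25.01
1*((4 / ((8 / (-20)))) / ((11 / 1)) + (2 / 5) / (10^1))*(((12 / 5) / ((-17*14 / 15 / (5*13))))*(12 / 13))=51624 / 6545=7.89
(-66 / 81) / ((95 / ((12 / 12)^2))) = -22 / 2565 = -0.01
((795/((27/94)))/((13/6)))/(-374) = -24910/7293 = -3.42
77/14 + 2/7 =81/14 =5.79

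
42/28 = 3/2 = 1.50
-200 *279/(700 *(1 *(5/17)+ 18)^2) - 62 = -42138176/677047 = -62.24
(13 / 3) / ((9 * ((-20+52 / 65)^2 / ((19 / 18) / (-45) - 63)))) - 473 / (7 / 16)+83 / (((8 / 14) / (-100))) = -4403694203807 / 282175488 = -15606.23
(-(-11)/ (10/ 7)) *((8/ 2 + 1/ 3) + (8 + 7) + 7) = 6083/ 30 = 202.77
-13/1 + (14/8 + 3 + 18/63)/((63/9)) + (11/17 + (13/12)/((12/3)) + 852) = 33612041/39984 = 840.64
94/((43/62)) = 5828/43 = 135.53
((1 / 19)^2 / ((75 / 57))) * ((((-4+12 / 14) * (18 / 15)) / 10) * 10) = -132 / 16625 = -0.01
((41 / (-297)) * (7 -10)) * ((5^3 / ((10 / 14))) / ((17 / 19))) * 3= 243.00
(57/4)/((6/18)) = 42.75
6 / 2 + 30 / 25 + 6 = 51 / 5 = 10.20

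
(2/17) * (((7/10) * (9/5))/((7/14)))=126/425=0.30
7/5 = 1.40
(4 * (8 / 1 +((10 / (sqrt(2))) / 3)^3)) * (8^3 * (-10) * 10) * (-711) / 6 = 194150400 +2022400000 * sqrt(2) / 9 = 511939900.95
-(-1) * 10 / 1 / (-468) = -5 / 234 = -0.02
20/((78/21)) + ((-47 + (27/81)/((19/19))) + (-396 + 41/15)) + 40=-394.55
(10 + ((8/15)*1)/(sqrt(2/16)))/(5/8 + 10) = 128*sqrt(2)/1275 + 16/17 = 1.08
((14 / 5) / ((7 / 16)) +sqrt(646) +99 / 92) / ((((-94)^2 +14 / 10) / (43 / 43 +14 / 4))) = 10317 / 2710136 +15 * sqrt(646) / 29458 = 0.02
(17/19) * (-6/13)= -102/247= -0.41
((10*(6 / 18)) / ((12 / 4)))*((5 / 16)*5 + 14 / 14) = 205 / 72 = 2.85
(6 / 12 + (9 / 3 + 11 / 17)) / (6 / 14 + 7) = 987 / 1768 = 0.56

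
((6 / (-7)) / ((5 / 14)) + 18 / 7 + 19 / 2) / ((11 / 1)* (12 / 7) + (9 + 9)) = 677 / 2580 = 0.26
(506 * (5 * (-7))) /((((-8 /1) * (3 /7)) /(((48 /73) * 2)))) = 495880 /73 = 6792.88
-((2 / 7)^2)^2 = -0.01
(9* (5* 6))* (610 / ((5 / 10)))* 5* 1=1647000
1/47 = 0.02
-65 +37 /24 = -1523 /24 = -63.46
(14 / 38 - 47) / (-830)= 443 / 7885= 0.06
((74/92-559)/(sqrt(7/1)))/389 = -25677 * sqrt(7)/125258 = -0.54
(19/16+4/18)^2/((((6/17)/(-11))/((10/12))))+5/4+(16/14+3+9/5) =-1160634157/26127360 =-44.42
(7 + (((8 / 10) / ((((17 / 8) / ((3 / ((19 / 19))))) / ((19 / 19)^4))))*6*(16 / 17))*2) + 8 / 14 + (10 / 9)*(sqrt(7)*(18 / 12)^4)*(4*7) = 437.03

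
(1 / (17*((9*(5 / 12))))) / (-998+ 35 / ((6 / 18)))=-4 / 227715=-0.00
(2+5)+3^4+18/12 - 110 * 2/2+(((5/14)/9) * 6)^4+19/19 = -7583509/388962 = -19.50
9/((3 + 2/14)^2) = 441/484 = 0.91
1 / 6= 0.17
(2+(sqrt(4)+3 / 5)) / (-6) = -23 / 30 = -0.77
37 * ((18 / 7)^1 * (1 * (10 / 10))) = 666 / 7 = 95.14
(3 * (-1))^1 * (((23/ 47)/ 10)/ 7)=-69/ 3290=-0.02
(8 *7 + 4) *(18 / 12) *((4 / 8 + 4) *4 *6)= 9720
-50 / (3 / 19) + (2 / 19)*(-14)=-18134 / 57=-318.14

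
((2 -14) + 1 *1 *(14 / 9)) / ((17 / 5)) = -470 / 153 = -3.07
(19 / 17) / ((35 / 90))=342 / 119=2.87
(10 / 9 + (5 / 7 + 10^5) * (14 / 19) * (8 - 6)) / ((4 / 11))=138602035 / 342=405269.11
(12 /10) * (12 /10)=36 /25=1.44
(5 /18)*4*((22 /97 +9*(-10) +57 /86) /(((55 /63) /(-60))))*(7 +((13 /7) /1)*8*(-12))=-4861567860 /4171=-1165564.10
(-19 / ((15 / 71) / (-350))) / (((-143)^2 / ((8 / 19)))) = 39760 / 61347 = 0.65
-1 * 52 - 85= -137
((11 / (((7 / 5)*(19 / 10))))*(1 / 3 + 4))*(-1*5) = -35750 / 399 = -89.60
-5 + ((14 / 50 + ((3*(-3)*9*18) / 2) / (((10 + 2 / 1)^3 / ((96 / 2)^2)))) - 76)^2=686070124 / 625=1097712.20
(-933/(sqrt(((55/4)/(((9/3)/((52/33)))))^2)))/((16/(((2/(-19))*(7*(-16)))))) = -95.19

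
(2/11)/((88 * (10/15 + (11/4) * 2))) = 0.00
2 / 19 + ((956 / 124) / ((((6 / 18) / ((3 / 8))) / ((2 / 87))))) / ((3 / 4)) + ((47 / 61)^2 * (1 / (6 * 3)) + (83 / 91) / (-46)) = 460063612628 / 1197249599637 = 0.38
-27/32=-0.84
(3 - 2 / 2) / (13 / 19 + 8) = 38 / 165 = 0.23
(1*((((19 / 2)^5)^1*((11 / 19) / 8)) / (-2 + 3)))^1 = 1433531 / 256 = 5599.73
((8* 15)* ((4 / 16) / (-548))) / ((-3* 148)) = 5 / 40552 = 0.00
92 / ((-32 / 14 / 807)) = -129927 / 4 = -32481.75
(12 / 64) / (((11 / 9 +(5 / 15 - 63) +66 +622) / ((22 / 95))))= 0.00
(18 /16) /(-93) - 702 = -174099 /248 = -702.01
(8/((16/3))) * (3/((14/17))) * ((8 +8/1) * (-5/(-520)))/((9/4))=34/91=0.37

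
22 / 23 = 0.96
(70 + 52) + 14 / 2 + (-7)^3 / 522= 66995 / 522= 128.34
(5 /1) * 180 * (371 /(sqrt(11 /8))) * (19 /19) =667800 * sqrt(22) /11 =284750.88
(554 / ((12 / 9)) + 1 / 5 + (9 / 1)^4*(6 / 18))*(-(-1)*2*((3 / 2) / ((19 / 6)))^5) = 124.14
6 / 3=2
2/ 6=1/ 3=0.33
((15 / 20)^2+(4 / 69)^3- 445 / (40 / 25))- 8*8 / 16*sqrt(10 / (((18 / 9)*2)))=-1458907445 / 5256144- 2*sqrt(10)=-283.89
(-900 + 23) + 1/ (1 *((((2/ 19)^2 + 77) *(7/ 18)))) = -18962649/ 21623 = -876.97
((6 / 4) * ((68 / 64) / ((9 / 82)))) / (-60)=-697 / 2880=-0.24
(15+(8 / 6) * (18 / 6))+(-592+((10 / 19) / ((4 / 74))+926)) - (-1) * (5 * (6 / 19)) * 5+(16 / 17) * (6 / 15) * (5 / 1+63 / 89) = 372.78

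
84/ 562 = 42/ 281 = 0.15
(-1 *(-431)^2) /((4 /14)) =-1300327 /2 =-650163.50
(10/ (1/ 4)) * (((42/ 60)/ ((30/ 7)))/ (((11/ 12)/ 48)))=18816/ 55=342.11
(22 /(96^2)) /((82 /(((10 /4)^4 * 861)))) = 0.98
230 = 230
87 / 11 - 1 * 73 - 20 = -936 / 11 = -85.09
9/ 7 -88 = -86.71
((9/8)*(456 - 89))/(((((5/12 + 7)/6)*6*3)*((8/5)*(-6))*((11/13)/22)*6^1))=-8.38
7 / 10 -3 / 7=19 / 70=0.27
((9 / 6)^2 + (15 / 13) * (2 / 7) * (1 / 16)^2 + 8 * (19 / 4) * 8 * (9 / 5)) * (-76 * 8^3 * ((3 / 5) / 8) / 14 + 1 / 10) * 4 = -93344125431 / 203840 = -457928.40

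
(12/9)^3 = 64/27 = 2.37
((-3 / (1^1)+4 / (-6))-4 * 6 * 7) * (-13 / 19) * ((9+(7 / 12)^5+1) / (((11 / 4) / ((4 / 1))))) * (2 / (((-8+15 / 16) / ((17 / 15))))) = -57024205901 / 103300758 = -552.02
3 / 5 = 0.60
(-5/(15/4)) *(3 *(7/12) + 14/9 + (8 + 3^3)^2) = -1637.74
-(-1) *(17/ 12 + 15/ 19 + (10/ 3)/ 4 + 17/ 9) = 3371/ 684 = 4.93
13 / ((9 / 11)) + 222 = 2141 / 9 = 237.89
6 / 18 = 1 / 3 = 0.33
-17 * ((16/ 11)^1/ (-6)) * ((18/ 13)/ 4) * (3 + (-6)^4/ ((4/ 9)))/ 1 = 595476/ 143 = 4164.17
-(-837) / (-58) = -837 / 58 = -14.43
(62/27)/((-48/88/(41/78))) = -13981/6318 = -2.21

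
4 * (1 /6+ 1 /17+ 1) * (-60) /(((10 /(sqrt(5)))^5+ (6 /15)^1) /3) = 37500 /339999983 - 75000000 * sqrt(5) /339999983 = -0.49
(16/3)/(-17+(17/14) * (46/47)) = -2632/7803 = -0.34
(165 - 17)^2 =21904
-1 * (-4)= 4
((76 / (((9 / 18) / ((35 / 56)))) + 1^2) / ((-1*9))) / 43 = -32 / 129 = -0.25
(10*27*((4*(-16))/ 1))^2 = 298598400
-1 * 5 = -5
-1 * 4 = -4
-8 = -8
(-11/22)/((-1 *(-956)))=-1/1912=-0.00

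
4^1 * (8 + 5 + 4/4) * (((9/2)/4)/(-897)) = -21/299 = -0.07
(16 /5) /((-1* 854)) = -8 /2135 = -0.00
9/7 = 1.29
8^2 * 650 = 41600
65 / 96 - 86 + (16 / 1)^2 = 16385 / 96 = 170.68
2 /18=1 /9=0.11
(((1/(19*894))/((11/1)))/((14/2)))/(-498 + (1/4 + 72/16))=-2/1290265053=-0.00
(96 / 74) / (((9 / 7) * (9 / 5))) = 560 / 999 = 0.56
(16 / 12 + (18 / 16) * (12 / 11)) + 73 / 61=15127 / 4026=3.76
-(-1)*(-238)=-238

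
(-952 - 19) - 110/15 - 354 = -3997/3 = -1332.33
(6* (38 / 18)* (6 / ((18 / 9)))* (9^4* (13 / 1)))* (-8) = -25929072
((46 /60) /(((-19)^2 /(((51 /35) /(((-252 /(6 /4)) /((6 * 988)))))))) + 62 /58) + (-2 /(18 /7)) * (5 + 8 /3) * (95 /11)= -20262679279 /400935150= -50.54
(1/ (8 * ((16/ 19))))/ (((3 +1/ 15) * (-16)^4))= 285/ 385875968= 0.00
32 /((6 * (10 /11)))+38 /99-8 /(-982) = 1521134 /243045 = 6.26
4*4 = 16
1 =1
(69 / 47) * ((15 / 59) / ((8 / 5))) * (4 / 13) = 0.07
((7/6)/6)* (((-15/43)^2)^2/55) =7875/150427244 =0.00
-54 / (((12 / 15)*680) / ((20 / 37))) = -135 / 2516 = -0.05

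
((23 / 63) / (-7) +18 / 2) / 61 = 3946 / 26901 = 0.15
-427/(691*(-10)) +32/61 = 247167/421510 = 0.59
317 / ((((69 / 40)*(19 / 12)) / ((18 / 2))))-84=419772 / 437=960.58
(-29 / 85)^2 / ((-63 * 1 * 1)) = -841 / 455175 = -0.00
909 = 909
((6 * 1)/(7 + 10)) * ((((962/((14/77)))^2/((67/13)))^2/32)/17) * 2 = 38284375772.84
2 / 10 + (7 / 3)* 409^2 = 5854838 / 15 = 390322.53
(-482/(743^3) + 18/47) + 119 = 2301477353023/19278103129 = 119.38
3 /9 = 0.33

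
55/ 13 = 4.23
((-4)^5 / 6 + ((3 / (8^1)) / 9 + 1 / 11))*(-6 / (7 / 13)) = 585273 / 308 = 1900.24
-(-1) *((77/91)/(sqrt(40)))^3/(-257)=-1331 *sqrt(10)/451703200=-0.00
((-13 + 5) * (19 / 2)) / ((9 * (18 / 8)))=-304 / 81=-3.75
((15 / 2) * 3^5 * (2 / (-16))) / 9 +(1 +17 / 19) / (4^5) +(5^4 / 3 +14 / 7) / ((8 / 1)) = 14315 / 14592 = 0.98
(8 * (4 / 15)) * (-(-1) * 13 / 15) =416 / 225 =1.85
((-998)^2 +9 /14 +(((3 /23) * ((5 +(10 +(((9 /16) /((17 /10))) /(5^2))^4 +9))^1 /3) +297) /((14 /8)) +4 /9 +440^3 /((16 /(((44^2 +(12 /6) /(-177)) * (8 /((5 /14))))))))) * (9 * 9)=9495751116173531157872315019 /507754226560000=18701471340783.50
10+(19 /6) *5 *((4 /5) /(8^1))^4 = 10.00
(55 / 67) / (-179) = -55 / 11993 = -0.00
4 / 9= 0.44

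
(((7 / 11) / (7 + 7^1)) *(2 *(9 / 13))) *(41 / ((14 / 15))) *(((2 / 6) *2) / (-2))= -0.92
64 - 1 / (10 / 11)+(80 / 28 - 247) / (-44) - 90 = -33189 / 1540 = -21.55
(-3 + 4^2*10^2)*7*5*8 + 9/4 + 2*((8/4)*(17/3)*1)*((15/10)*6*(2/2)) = 1789465/4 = 447366.25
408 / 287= 1.42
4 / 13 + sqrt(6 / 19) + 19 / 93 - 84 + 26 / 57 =-635775 / 7657 + sqrt(114) / 19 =-82.47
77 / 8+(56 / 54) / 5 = 10619 / 1080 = 9.83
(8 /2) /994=2 /497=0.00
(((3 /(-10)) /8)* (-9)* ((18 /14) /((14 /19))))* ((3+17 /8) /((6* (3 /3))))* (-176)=-694089 /7840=-88.53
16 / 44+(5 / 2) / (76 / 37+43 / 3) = 20657 / 40018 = 0.52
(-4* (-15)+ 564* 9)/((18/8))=6848/3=2282.67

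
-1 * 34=-34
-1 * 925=-925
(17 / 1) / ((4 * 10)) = 17 / 40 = 0.42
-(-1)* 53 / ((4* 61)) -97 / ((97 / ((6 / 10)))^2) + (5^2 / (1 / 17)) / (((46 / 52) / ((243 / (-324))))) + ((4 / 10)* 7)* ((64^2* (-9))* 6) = -8433223296503 / 13609100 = -619675.31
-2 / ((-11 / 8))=16 / 11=1.45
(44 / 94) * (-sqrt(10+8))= -66 * sqrt(2) / 47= -1.99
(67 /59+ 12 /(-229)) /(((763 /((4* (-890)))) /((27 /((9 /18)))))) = -272.91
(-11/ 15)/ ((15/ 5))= -11/ 45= -0.24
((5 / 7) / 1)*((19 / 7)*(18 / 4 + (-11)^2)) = 23845 / 98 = 243.32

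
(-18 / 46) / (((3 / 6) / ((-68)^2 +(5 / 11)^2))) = -10071522 / 2783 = -3618.94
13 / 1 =13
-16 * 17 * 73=-19856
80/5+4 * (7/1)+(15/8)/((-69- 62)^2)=6040687/137288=44.00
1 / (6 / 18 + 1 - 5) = -3 / 11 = -0.27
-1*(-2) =2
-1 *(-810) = 810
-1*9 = -9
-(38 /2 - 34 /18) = -154 /9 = -17.11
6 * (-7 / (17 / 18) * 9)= -6804 / 17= -400.24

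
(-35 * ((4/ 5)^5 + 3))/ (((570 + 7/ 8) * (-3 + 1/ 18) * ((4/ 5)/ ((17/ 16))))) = 11137329/ 121025500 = 0.09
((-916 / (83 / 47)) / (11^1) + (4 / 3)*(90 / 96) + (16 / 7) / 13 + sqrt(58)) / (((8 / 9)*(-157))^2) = -1230963561 / 524265693952 + 81*sqrt(58) / 1577536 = -0.00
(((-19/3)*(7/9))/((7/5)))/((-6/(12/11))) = 190/297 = 0.64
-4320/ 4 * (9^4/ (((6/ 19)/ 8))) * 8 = -1436071680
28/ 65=0.43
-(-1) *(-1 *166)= -166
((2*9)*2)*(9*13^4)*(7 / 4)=16194087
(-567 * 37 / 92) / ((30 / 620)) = -216783 / 46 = -4712.67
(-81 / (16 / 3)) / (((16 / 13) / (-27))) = 85293 / 256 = 333.18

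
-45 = -45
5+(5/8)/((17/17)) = 45/8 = 5.62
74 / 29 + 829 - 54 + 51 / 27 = 203434 / 261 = 779.44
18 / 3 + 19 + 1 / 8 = 201 / 8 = 25.12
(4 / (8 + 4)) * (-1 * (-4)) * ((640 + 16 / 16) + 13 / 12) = 7705 / 9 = 856.11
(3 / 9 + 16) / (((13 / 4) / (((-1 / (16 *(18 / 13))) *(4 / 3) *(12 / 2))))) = -49 / 27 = -1.81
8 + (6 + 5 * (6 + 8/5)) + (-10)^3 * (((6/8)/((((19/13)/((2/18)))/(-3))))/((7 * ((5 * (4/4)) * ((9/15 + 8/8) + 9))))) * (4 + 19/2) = 410423/7049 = 58.22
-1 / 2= -0.50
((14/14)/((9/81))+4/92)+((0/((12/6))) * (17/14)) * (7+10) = 208/23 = 9.04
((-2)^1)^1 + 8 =6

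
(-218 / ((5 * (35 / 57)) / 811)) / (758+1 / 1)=-3359162 / 44275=-75.87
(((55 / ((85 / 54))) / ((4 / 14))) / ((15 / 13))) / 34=9009 / 2890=3.12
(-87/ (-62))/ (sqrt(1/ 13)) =5.06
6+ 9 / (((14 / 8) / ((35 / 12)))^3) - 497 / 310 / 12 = 58941 / 1240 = 47.53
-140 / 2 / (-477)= 70 / 477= 0.15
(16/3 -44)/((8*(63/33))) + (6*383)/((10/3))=432727/630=686.87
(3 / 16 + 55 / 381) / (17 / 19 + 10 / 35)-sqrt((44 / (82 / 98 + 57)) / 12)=269059 / 957072-7*sqrt(93522) / 8502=0.03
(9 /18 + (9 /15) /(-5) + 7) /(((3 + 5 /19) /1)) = 7011 /3100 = 2.26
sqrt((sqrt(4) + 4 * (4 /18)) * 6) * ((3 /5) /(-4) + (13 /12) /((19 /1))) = -53 * sqrt(39) /855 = -0.39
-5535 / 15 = -369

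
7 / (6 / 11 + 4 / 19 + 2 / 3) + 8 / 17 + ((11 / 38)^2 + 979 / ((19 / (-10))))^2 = 2098040693670467 / 7904750576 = 265415.17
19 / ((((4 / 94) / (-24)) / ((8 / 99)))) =-28576 / 33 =-865.94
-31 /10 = -3.10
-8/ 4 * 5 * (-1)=10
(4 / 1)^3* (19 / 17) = 71.53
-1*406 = -406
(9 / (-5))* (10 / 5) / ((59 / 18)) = -324 / 295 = -1.10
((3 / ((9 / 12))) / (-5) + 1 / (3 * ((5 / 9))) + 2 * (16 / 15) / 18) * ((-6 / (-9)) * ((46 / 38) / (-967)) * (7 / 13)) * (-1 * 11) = -38962 / 96733845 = -0.00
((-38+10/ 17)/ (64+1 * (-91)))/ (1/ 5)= 1060/ 153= 6.93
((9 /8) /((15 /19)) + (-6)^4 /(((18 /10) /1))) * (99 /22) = 3246.41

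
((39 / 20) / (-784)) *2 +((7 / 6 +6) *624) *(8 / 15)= 56096651 / 23520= 2385.06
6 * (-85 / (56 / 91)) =-3315 / 4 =-828.75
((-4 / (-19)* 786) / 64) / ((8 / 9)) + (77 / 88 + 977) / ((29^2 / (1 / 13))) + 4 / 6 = 146166407 / 39883584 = 3.66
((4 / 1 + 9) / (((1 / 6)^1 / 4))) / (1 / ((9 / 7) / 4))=702 / 7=100.29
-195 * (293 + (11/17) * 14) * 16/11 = -85674.87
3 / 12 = 1 / 4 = 0.25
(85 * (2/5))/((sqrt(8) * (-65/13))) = -17 * sqrt(2)/10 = -2.40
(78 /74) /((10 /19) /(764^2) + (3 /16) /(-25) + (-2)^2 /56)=25230259600 /1530241449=16.49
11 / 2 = 5.50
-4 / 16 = -1 / 4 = -0.25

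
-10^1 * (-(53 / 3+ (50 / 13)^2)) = 164570 / 507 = 324.60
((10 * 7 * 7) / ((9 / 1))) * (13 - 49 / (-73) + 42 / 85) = 8613808 / 11169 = 771.22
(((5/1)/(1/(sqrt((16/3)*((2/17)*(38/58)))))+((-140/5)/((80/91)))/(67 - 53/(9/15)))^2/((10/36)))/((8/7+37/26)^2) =47474973*sqrt(56202)/2150357540+752863914203037/110098306048000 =12.07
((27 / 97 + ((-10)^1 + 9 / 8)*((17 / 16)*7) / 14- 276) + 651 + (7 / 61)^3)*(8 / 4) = 2088649773549 / 2818196096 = 741.13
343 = 343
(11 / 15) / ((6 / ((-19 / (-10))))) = 209 / 900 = 0.23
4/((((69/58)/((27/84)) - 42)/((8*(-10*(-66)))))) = -459360/833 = -551.45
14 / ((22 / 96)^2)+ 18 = 34434 / 121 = 284.58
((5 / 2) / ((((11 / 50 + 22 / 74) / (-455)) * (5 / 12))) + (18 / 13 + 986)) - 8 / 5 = -88987256 / 20735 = -4291.64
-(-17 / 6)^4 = -83521 / 1296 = -64.45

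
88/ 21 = 4.19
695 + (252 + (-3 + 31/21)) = 19855/21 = 945.48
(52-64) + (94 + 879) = 961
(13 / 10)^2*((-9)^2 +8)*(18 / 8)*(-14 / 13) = -72891 / 200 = -364.46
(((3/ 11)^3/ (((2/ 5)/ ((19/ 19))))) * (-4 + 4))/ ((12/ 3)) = 0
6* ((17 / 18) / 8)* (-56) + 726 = 2059 / 3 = 686.33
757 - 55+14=716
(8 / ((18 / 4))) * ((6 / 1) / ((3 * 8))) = 4 / 9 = 0.44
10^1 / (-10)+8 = 7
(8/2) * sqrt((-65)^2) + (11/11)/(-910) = 236599/910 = 260.00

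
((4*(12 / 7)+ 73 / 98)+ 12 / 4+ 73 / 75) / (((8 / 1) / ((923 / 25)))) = 78527917 / 1470000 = 53.42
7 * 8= 56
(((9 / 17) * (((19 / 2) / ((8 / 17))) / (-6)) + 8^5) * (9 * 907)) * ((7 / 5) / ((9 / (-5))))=-6657047131 / 32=-208032722.84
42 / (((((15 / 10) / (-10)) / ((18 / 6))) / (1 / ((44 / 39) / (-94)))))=769860 / 11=69987.27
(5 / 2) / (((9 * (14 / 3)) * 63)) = 5 / 5292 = 0.00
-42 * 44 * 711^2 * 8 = -7473622464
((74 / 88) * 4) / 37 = 1 / 11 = 0.09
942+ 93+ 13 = 1048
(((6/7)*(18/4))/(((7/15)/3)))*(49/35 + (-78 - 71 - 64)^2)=55125036/49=1125000.73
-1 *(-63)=63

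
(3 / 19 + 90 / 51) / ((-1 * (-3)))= 207 / 323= 0.64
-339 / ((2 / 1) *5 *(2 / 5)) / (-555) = 113 / 740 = 0.15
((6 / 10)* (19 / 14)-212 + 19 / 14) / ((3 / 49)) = -17136 / 5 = -3427.20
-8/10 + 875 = 4371/5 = 874.20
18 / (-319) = -18 / 319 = -0.06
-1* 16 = -16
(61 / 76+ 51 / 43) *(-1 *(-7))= 45493 / 3268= 13.92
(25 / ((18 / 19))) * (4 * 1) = 105.56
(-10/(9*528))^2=25/5645376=0.00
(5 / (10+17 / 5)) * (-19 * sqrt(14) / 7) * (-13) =6175 * sqrt(14) / 469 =49.26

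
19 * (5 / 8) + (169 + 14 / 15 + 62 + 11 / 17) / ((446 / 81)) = 8205989 / 151640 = 54.11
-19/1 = -19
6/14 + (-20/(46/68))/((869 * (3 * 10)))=179407/419727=0.43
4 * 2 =8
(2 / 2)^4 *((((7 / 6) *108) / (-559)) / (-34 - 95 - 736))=126 / 483535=0.00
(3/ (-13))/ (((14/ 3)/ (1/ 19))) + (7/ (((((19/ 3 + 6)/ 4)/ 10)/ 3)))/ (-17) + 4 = -19493/ 2175082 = -0.01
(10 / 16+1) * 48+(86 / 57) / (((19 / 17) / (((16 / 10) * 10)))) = 107866 / 1083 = 99.60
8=8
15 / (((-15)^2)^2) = 1 / 3375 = 0.00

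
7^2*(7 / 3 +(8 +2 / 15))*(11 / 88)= 7693 / 120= 64.11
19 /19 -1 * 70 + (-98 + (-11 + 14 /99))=-17608 /99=-177.86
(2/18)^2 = 1/81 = 0.01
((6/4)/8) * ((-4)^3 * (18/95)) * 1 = -216/95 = -2.27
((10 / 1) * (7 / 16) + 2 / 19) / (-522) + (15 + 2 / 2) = 422941 / 26448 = 15.99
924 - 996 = -72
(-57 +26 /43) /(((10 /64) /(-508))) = 7884160 /43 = 183352.56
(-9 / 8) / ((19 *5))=-9 / 760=-0.01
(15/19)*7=105/19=5.53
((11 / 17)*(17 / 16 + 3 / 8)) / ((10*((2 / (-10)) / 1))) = -253 / 544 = -0.47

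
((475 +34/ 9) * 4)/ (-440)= -4309/ 990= -4.35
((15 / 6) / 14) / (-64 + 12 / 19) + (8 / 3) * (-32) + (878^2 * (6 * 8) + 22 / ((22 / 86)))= 3742278029891 / 101136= 37002432.66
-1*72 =-72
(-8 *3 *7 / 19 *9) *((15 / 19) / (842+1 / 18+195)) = -408240 / 6738787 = -0.06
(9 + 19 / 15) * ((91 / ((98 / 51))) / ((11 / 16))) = 707.20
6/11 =0.55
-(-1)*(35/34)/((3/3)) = 35/34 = 1.03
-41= -41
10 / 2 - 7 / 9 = 38 / 9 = 4.22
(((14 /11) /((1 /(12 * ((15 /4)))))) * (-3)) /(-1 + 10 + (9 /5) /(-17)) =-425 /22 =-19.32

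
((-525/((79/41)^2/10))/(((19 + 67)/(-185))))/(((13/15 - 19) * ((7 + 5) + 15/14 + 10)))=-85715240625/11788649864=-7.27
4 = 4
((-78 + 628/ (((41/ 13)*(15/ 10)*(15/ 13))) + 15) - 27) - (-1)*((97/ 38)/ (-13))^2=11295239309/ 450246420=25.09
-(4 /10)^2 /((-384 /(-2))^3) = -1 /44236800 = -0.00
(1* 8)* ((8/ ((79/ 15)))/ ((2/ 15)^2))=54000/ 79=683.54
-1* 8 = -8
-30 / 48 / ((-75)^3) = 1 / 675000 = 0.00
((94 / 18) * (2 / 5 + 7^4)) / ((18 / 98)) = 27652121 / 405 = 68276.84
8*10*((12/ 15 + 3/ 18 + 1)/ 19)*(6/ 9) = 944/ 171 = 5.52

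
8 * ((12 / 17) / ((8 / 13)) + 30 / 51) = 236 / 17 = 13.88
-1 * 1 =-1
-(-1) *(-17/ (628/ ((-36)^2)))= -5508/ 157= -35.08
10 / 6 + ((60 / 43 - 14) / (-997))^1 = 215981 / 128613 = 1.68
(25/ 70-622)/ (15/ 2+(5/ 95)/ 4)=-330714/ 3997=-82.74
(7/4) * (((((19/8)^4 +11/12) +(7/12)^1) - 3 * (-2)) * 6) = 3381861/8192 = 412.82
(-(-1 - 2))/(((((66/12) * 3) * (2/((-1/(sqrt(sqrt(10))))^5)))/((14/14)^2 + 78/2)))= -2 * 10^(3/4)/55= -0.20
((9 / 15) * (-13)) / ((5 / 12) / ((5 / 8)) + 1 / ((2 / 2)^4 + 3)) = -468 / 55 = -8.51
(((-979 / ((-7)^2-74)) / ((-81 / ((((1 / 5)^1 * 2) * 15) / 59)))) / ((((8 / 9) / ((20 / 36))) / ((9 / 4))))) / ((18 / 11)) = -10769 / 254880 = -0.04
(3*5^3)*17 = 6375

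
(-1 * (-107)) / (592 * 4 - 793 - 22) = 107 / 1553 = 0.07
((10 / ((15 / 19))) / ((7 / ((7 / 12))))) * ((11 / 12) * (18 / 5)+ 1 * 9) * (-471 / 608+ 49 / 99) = -690317 / 190080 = -3.63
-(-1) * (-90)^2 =8100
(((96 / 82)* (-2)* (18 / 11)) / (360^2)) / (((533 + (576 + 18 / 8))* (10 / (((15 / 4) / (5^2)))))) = -1 / 2505868750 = -0.00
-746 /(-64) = 373 /32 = 11.66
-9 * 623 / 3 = -1869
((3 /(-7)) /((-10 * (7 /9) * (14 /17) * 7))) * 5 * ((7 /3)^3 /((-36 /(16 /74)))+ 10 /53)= 227596 /42375249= 0.01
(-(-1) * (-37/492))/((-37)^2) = -1/18204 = -0.00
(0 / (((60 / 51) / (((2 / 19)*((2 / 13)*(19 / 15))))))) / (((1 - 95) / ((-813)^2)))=0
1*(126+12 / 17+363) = 8325 / 17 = 489.71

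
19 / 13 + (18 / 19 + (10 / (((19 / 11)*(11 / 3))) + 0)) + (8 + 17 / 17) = 3208 / 247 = 12.99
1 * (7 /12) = 7 /12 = 0.58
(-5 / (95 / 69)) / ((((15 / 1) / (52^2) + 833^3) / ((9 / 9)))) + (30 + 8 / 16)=1811444895991865 / 59391635946394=30.50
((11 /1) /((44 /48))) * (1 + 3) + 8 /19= 920 /19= 48.42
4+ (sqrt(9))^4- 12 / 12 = 84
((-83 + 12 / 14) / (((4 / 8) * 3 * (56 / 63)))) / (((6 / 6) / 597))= -1029825 / 28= -36779.46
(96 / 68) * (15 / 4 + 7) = 258 / 17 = 15.18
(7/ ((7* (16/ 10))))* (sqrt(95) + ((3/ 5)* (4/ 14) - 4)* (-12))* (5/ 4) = 25* sqrt(95)/ 32 + 1005/ 28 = 43.51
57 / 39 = 19 / 13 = 1.46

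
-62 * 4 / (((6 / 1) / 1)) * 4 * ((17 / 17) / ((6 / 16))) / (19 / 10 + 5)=-39680 / 621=-63.90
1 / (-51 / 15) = -5 / 17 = -0.29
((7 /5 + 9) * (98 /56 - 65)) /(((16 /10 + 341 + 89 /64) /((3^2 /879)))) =-57408 /2932051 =-0.02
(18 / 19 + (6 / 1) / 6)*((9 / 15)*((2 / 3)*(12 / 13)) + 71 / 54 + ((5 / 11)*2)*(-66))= -7573493 / 66690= -113.56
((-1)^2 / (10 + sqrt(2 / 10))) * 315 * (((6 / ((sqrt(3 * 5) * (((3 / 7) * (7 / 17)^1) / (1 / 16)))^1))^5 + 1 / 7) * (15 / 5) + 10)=-3285 * sqrt(5) / 499 -9938999 * sqrt(3) / 81756160 + 9938999 * sqrt(15) / 8175616 + 164250 / 499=318.94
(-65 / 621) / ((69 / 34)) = -0.05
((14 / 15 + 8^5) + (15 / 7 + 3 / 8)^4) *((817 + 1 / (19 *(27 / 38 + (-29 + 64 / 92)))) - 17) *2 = 952849170365864567 / 18151418880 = 52494473.11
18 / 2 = 9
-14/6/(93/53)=-371/279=-1.33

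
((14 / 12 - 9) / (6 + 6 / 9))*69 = -3243 / 40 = -81.08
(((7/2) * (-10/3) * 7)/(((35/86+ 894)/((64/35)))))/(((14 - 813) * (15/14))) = 539392/2765622645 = 0.00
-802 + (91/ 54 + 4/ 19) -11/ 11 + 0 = -821933/ 1026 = -801.10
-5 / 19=-0.26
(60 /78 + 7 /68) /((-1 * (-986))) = 771 /871624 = 0.00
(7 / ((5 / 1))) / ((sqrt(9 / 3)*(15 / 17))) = 119*sqrt(3) / 225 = 0.92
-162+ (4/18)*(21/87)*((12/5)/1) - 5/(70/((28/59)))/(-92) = -191103161/1180590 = -161.87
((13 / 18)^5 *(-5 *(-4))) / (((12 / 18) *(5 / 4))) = 371293 / 78732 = 4.72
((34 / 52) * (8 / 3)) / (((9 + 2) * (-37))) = -68 / 15873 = -0.00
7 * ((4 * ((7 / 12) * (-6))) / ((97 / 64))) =-6272 / 97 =-64.66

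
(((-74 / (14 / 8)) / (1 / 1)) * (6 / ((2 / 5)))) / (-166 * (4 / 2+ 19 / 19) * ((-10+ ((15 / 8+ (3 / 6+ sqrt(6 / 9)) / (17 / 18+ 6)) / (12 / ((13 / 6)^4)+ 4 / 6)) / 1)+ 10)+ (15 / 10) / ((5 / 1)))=212590052668116952000 / 267234211132586682299-5243013860842368000 * sqrt(6) / 267234211132586682299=0.75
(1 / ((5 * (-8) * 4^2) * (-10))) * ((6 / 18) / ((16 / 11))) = 11 / 307200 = 0.00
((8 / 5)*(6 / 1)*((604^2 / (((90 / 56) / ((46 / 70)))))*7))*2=20048341.67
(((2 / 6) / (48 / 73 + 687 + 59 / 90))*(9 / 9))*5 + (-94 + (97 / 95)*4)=-38627737364 / 429610615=-89.91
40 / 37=1.08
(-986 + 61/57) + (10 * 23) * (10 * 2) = 206059/57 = 3615.07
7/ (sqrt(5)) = 7 * sqrt(5)/ 5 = 3.13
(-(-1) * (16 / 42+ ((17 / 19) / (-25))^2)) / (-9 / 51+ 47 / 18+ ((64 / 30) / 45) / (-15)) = 1662561342 / 10575962495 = 0.16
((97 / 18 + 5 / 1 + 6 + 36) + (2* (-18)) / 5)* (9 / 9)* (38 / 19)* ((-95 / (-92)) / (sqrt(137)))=77273* sqrt(137) / 113436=7.97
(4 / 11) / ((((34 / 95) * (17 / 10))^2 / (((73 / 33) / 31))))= 65882500 / 939861813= 0.07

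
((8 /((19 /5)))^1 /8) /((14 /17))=85 /266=0.32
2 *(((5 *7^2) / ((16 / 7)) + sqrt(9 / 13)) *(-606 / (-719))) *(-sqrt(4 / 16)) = -519645 / 5752 - 1818 *sqrt(13) / 9347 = -91.04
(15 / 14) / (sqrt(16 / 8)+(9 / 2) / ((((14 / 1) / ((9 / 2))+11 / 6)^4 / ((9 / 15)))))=-1667189964964050 / 688896011640511759+1476220802138280375 * sqrt(2) / 2755584046562047036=0.76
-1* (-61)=61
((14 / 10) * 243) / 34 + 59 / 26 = 12.28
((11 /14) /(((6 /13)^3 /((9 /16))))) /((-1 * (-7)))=24167 /37632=0.64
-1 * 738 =-738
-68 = -68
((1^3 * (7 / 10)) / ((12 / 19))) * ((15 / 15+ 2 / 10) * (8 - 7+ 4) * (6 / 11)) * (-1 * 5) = -399 / 22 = -18.14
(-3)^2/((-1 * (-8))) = 9/8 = 1.12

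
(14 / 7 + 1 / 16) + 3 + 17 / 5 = 677 / 80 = 8.46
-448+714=266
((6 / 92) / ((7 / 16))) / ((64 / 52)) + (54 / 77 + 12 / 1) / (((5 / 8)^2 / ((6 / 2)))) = 8648421 / 88550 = 97.67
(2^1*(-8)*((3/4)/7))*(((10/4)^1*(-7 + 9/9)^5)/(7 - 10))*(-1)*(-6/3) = -155520/7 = -22217.14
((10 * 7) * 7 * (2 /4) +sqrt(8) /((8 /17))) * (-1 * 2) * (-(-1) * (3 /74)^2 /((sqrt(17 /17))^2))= -2205 /2738 -153 * sqrt(2) /10952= -0.83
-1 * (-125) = 125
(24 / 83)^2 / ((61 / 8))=4608 / 420229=0.01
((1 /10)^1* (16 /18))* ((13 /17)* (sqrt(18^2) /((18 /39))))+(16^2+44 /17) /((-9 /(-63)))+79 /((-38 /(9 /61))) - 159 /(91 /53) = 92509741943 /53789190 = 1719.86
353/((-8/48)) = -2118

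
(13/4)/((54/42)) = 91/36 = 2.53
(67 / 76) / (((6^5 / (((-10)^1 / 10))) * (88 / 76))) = -67 / 684288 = -0.00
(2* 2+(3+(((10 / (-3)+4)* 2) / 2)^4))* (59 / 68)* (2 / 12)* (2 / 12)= 34397 / 198288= 0.17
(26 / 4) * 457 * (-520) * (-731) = 1129146460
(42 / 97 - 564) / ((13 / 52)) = -218664 / 97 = -2254.27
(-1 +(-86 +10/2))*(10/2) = -410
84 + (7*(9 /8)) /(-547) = 367521 /4376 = 83.99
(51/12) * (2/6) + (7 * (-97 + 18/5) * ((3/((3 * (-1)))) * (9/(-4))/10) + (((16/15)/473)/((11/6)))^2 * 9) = -2366375371133/16242725400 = -145.69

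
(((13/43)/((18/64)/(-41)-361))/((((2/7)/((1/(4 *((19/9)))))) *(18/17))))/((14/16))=-144976/386964697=-0.00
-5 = -5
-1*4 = -4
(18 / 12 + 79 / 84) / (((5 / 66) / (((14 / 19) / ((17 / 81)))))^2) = 2734126164 / 521645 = 5241.35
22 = 22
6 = 6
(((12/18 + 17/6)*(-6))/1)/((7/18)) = -54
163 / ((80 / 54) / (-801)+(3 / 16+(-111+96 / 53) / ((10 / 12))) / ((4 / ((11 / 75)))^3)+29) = 14946852240000000 / 2658494876364833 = 5.62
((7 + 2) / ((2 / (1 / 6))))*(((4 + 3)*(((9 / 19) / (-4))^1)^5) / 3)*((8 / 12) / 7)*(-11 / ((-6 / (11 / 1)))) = -793881 / 10142101504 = -0.00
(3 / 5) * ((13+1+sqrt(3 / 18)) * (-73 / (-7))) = 73 * sqrt(6) / 70+438 / 5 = 90.15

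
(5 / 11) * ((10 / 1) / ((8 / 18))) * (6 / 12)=225 / 44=5.11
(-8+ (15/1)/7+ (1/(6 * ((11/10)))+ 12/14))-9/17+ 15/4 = -3653/2244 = -1.63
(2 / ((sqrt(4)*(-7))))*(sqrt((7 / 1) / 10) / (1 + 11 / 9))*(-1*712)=801*sqrt(70) / 175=38.30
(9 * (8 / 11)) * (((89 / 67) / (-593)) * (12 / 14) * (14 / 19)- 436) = -2154322944 / 754889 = -2853.83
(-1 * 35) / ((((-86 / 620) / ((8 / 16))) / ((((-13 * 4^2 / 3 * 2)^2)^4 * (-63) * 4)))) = -136239932215499856176742400 / 31347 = -4346187265623500053489.72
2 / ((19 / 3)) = 6 / 19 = 0.32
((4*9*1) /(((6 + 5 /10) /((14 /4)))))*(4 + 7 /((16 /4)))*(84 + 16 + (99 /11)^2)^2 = 47470689 /13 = 3651591.46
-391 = -391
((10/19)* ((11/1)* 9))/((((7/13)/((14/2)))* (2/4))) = 25740/19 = 1354.74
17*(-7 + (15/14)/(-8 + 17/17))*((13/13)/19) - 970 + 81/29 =-52572831/53998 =-973.61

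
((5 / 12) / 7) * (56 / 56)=5 / 84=0.06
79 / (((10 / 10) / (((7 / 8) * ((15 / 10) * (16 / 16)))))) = 1659 / 16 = 103.69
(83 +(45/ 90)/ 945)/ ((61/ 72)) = 627484/ 6405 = 97.97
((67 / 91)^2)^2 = 20151121 / 68574961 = 0.29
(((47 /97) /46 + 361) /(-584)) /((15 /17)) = -0.70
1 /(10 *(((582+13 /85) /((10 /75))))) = 17 /742245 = 0.00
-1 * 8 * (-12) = 96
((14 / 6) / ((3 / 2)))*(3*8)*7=784 / 3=261.33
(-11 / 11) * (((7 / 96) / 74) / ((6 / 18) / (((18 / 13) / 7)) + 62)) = -63 / 4071776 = -0.00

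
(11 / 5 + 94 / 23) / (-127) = -723 / 14605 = -0.05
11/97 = 0.11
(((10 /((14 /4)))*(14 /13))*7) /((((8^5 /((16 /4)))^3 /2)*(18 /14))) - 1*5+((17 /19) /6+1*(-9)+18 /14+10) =-1371520496533687 /534671888744448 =-2.57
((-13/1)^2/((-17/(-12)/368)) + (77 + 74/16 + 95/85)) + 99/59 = 352932879/8024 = 43984.66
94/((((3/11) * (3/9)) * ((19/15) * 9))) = 5170/57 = 90.70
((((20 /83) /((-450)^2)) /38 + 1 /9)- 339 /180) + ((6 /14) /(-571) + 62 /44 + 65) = 64.64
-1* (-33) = 33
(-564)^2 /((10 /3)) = 477144 /5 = 95428.80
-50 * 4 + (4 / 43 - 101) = -12939 / 43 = -300.91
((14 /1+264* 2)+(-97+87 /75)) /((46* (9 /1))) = 1859 /1725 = 1.08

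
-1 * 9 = -9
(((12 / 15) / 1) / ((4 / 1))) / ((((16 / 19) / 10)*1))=19 / 8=2.38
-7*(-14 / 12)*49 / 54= 2401 / 324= 7.41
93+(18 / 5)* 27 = 951 / 5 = 190.20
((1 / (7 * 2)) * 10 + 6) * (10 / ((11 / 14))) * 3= 2820 / 11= 256.36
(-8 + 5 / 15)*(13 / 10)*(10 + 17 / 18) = -58903 / 540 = -109.08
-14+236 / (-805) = -11506 / 805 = -14.29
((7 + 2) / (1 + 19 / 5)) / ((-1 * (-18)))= 5 / 48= 0.10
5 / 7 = 0.71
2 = 2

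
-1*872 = -872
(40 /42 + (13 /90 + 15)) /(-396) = -10141 /249480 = -0.04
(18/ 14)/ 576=1/ 448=0.00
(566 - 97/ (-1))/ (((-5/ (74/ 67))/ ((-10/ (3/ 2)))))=65416/ 67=976.36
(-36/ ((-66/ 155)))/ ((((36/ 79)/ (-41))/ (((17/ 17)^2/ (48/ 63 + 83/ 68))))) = -119486710/ 31141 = -3836.96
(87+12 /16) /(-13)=-27 /4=-6.75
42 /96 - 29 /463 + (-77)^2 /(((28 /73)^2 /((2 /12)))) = 298563229 /44448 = 6717.14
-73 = -73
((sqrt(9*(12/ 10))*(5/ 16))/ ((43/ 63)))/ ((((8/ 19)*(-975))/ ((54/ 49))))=-4617*sqrt(30)/ 6260800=-0.00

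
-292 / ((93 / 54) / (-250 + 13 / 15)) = 6547224 / 155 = 42240.15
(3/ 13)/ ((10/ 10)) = 3/ 13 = 0.23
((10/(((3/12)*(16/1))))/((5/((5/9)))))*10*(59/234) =1475/2106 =0.70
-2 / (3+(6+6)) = -2 / 15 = -0.13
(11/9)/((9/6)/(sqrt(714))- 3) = -10472/25695- 22 * sqrt(714)/77085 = -0.42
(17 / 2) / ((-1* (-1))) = 17 / 2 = 8.50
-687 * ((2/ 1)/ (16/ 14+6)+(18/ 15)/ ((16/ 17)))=-213657/ 200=-1068.28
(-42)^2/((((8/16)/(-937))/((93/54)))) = -5693212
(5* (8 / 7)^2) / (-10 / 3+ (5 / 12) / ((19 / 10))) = -7296 / 3479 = -2.10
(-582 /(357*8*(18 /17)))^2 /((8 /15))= 47045 /677376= 0.07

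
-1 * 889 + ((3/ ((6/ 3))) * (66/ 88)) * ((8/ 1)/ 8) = -7103/ 8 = -887.88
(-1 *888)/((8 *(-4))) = 111/4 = 27.75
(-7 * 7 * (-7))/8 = 343/8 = 42.88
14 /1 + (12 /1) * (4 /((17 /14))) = 53.53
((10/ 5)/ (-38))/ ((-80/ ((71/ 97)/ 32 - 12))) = -37177/ 4718080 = -0.01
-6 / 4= -3 / 2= -1.50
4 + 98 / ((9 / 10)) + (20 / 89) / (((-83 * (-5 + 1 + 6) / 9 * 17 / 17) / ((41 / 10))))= 7501871 / 66483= 112.84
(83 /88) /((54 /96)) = 166 /99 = 1.68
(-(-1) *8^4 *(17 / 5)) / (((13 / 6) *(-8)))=-52224 / 65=-803.45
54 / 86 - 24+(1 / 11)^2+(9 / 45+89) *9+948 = 44939252 / 26015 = 1727.44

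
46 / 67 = 0.69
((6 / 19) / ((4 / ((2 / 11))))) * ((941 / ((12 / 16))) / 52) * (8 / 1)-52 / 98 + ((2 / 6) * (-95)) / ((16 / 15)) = -58466495 / 2130128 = -27.45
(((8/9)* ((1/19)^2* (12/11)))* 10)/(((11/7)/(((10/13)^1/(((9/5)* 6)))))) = 56000/45996093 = 0.00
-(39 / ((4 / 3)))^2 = -855.56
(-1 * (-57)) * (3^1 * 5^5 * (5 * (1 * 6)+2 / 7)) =16183928.57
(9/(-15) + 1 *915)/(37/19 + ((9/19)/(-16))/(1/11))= 563.85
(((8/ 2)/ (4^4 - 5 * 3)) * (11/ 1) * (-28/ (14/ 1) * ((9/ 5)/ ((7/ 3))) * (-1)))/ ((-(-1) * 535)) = 2376/ 4512725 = 0.00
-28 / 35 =-4 / 5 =-0.80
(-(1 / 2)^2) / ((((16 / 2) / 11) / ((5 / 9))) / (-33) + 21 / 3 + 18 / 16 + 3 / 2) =-1210 / 46393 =-0.03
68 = 68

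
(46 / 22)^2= 529 / 121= 4.37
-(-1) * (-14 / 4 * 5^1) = -35 / 2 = -17.50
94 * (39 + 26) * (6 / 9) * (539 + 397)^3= 3340238653440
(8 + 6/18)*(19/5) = 95/3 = 31.67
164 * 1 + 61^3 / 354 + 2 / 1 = 807.19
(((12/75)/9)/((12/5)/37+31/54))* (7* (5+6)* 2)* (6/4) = 205128/31915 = 6.43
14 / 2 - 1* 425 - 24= -442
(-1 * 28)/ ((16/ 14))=-49/ 2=-24.50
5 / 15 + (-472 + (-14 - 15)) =-1502 / 3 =-500.67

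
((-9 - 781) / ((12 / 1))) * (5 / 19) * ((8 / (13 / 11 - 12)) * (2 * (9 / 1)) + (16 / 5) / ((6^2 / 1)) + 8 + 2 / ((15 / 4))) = 4958830 / 61047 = 81.23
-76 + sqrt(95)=-66.25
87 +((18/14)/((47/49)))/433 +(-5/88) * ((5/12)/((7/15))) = 4360214525/50144864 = 86.95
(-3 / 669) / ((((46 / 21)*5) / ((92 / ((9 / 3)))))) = -14 / 1115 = -0.01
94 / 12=47 / 6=7.83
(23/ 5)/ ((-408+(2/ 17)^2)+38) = -6647/ 534630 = -0.01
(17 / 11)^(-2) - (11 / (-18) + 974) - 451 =-7407493 / 5202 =-1423.97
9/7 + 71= 506/7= 72.29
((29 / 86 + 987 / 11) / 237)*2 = 85201 / 112101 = 0.76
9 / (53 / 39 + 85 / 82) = 28782 / 7661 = 3.76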